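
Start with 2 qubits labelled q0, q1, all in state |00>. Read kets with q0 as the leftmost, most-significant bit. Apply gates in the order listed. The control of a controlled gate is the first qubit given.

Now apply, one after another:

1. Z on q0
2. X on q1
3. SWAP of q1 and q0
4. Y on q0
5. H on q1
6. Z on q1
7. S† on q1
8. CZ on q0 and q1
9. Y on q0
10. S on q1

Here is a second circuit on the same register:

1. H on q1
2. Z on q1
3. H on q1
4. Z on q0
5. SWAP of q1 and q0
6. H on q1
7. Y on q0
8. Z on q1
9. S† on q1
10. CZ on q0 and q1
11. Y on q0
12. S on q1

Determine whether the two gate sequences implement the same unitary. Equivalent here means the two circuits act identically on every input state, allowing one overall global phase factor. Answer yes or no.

Yes, they are equivalent — the unitaries differ by at most a global phase.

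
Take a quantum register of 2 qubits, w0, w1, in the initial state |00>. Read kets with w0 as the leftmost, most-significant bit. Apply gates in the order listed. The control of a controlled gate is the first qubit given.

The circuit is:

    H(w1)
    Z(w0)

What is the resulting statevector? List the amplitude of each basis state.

The final amplitudes are sqrt(2)/2 on |00>, sqrt(2)/2 on |01>, 0 on |10>, 0 on |11>.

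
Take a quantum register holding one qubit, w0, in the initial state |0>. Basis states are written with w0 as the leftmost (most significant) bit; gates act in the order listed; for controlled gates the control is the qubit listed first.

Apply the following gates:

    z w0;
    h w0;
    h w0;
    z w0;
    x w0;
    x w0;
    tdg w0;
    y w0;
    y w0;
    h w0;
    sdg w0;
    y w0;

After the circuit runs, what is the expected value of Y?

The observable Y averages to -1.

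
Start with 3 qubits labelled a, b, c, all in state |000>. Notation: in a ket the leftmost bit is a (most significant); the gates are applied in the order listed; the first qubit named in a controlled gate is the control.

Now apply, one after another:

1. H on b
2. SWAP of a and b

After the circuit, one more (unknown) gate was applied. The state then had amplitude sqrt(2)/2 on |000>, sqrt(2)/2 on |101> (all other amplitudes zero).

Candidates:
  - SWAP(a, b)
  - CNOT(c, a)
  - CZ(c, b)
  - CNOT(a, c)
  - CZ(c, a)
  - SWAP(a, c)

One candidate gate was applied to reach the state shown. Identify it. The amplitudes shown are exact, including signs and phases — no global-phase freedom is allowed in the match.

The unique candidate consistent with the amplitudes is CNOT(a, c).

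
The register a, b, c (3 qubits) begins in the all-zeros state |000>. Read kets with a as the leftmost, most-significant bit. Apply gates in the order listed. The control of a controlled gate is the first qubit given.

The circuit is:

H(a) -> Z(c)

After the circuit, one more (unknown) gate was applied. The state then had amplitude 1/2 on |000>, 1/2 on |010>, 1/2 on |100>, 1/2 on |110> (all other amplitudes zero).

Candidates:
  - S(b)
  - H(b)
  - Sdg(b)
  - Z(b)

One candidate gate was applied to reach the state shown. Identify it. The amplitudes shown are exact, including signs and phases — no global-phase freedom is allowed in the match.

The applied gate was H(b).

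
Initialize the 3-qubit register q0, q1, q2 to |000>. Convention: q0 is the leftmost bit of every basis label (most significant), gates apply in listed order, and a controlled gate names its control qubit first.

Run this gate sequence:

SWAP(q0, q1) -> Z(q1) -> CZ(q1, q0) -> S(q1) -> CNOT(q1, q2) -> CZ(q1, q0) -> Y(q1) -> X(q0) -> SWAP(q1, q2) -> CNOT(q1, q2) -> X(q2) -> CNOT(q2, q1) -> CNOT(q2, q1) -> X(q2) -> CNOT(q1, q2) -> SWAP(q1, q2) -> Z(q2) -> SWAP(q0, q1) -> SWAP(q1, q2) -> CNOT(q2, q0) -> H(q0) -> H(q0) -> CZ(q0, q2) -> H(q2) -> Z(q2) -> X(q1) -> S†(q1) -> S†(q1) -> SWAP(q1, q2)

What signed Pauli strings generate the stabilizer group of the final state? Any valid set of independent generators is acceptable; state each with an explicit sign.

One valid set of independent stabilizer generators is +IXI, +ZII, -IIZ (any independent generating set of the same group is equally correct).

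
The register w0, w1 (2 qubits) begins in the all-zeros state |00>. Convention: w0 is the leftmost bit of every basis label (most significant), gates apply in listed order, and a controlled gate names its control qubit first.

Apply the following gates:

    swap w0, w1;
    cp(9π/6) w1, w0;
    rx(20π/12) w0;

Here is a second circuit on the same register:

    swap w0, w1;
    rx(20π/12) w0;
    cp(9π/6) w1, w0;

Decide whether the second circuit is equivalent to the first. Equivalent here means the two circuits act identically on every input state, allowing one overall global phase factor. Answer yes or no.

No, they are not equivalent — no single phase factor reconciles the two unitaries.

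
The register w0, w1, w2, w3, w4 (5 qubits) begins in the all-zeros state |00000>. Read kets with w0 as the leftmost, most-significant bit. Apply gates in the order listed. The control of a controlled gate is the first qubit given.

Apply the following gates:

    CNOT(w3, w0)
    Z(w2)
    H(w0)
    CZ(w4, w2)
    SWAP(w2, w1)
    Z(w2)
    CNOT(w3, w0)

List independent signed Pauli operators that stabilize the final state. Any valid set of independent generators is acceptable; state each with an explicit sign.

One valid set of independent stabilizer generators is +XIIII, +IZIII, +IIZII, +IIIZI, +IIIIZ (any independent generating set of the same group is equally correct).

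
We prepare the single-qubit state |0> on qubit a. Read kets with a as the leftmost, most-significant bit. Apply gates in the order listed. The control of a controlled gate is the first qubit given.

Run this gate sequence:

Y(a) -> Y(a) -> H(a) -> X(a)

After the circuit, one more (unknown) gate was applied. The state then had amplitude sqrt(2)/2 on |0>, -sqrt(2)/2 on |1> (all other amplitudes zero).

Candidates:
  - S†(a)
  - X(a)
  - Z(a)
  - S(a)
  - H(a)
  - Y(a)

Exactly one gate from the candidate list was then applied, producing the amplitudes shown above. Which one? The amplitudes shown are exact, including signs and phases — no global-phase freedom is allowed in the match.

The applied gate was Z(a).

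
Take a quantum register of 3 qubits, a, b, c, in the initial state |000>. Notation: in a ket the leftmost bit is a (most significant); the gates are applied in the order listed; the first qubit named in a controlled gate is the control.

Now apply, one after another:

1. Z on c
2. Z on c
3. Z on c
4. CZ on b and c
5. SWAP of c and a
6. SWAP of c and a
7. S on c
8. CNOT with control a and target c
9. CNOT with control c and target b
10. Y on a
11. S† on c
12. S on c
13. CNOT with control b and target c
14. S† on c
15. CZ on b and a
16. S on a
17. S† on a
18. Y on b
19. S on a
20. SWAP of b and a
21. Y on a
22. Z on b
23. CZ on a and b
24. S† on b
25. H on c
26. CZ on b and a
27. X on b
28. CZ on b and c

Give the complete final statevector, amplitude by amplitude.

The resulting statevector has amplitude -sqrt(2)*I/2 on |000>, -sqrt(2)*I/2 on |001>, and 0 on every other basis state.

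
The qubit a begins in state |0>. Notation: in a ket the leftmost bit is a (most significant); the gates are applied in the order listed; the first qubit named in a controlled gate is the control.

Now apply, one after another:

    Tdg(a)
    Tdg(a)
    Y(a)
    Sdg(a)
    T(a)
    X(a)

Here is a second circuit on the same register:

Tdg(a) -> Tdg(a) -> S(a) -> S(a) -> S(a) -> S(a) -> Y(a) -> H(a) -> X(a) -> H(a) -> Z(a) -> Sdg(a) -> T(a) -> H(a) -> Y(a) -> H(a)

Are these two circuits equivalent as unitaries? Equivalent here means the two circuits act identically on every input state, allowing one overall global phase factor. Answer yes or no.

No: there is an input state on which the two circuits produce genuinely different outputs (not merely differing by a phase).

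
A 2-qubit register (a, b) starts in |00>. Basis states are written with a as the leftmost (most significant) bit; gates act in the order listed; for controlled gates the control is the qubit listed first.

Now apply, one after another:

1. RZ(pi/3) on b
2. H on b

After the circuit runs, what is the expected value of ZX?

The observable ZX averages to 1.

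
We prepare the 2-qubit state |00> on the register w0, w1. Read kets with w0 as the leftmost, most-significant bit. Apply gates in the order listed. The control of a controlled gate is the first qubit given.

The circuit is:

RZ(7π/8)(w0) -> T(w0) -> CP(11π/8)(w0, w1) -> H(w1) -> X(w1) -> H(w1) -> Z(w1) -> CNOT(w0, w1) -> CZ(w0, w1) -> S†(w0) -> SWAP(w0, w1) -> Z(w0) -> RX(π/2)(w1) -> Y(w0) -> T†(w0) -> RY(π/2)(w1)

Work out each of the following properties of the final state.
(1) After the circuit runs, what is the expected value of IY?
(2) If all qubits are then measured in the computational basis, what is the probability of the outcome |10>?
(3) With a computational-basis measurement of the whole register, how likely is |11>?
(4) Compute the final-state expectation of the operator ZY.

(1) The observable IY averages to -1.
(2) A full measurement returns |10> with probability 1/2.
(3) Outcome |11> occurs with probability 1/2.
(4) The observable ZY averages to 1.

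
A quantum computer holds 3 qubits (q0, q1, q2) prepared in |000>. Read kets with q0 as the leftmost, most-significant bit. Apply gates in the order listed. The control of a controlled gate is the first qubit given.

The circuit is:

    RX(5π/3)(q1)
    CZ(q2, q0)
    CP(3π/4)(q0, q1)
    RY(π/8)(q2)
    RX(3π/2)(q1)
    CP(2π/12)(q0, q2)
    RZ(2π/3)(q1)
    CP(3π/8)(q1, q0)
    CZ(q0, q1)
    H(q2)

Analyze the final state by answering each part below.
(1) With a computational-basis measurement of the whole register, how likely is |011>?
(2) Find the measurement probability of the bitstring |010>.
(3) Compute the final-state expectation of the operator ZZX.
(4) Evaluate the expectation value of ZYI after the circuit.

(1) Outcome |011> occurs with probability -sqrt(2 - sqrt(2))/8 - sqrt(6 - 3*sqrt(2))/16 + sqrt(3)/8 + 1/4.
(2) The probability of measuring |010> is sqrt(6 - 3*sqrt(2))/16 + sqrt(2 - sqrt(2))/8 + sqrt(3)/8 + 1/4.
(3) The observable ZZX averages to -sqrt(3*sqrt(2) + 6)/4.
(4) The observable ZYI averages to -1/4.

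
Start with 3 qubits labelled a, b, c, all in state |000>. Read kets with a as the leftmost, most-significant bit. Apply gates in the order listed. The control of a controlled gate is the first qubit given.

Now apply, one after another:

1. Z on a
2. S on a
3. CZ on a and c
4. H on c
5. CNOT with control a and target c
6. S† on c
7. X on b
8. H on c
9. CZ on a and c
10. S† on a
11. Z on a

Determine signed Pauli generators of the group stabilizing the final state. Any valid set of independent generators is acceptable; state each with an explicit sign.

The final state is stabilized by the group generated by +IIY, +ZII, -IZI; other independent generating sets are equally valid.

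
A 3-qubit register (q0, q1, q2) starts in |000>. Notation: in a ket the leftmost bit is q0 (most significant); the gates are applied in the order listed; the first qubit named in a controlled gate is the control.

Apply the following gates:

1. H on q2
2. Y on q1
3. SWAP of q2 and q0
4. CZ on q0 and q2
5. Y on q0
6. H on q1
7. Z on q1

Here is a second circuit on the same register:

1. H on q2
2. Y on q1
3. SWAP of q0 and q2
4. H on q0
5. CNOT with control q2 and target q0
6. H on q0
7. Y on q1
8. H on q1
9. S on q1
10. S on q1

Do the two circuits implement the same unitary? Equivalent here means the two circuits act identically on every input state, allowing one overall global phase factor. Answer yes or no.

No — the two circuits implement different unitaries, even allowing a global phase.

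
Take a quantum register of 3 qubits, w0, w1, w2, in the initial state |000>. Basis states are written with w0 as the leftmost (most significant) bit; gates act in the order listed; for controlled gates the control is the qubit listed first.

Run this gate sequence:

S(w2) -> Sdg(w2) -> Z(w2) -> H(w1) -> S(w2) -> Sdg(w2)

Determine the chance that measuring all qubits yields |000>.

The probability of measuring |000> is 1/2.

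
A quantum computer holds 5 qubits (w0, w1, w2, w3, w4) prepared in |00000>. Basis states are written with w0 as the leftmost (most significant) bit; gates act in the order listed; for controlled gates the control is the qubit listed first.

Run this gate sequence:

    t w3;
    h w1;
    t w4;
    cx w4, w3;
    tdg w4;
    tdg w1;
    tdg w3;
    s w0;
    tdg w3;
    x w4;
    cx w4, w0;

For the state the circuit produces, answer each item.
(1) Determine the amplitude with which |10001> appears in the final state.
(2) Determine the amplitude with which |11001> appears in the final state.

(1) |10001> carries amplitude sqrt(2)/2 in the final state.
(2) The amplitude on |11001> is -sqrt(2)*exp(3*I*pi/4)/2.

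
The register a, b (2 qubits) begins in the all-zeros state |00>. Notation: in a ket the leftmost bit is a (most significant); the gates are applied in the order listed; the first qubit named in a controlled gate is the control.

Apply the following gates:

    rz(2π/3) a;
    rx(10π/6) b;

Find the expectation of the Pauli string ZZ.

In the final state, ZZ has expectation 1/2.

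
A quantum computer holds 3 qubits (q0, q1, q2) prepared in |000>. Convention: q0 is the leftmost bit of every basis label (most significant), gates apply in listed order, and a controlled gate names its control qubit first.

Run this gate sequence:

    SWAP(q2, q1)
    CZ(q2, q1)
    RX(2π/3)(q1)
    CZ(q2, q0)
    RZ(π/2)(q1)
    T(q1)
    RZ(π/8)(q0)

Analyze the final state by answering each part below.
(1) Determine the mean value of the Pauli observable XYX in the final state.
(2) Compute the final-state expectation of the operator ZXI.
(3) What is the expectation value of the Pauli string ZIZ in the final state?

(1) The observable XYX averages to 0.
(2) The expectation value of ZXI is sqrt(6)/4.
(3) The expectation value of ZIZ is 1.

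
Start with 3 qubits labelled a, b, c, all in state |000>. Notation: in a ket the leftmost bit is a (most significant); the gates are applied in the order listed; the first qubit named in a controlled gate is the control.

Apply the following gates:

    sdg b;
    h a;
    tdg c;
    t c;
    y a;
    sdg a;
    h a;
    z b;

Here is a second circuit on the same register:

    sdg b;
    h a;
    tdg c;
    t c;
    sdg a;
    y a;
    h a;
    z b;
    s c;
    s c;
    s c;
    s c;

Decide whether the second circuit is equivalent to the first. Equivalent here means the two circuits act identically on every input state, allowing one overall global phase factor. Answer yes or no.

No, they are not equivalent — no single phase factor reconciles the two unitaries.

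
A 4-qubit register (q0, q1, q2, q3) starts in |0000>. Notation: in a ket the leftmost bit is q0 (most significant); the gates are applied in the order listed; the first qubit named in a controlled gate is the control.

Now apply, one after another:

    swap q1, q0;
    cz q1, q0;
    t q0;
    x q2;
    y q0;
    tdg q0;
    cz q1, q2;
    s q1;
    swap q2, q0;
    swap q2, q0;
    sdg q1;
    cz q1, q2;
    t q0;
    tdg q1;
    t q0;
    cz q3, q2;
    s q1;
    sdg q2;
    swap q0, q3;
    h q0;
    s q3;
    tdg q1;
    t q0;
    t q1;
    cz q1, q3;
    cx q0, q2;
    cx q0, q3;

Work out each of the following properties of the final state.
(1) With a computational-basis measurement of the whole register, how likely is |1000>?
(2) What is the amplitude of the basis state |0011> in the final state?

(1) A full measurement returns |1000> with probability 1/2. Key observation: gates 6-13 undo each other exactly, leaving only the rest of the circuit to track.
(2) The amplitude on |0011> is sqrt(2)*exp(3*I*pi/4)/2.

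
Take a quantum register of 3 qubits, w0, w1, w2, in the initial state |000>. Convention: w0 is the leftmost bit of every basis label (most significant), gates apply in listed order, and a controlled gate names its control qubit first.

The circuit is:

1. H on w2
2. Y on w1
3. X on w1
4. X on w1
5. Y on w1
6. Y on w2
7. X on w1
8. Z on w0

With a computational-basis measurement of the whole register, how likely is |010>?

A full measurement returns |010> with probability 1/2. Key observation: the block from step 2 through step 5 cancels to the identity and can be dropped.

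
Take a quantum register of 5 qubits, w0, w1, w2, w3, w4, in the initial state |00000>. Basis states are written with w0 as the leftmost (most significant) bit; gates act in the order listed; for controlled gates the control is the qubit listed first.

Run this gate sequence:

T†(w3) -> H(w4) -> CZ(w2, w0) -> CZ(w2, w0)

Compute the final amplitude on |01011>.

|01011> carries amplitude 0 in the final state. Key observation: gates 3-4 undo each other exactly, leaving only the rest of the circuit to track.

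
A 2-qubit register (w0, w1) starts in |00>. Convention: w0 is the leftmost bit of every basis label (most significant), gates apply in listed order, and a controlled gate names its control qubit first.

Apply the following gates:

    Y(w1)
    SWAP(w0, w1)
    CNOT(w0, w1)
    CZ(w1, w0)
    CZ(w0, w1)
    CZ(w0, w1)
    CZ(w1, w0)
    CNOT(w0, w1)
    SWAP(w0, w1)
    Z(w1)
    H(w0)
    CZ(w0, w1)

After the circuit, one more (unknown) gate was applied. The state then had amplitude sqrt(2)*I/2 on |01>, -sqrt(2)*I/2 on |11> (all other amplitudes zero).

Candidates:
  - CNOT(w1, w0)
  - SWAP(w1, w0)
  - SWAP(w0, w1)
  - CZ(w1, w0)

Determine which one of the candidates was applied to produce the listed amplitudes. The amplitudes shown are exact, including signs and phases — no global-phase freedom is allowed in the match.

The unique candidate consistent with the amplitudes is CNOT(w1, w0). Key observation: gates 2-9 undo each other exactly, leaving only the rest of the circuit to track.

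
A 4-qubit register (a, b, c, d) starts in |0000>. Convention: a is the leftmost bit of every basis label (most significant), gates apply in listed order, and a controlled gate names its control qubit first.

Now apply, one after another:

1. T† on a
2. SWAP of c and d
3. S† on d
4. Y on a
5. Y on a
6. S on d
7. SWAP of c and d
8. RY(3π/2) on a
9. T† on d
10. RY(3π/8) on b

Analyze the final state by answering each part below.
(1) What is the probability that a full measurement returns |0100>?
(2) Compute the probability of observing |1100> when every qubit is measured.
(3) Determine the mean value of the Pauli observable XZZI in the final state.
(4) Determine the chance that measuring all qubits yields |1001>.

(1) Outcome |0100> occurs with probability 1/4 - sqrt(2 - sqrt(2))/8. Key observation: gates 2-7 undo each other exactly, leaving only the rest of the circuit to track.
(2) Outcome |1100> occurs with probability 1/4 - sqrt(2 - sqrt(2))/8.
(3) In the final state, XZZI has expectation -sqrt(2 - sqrt(2))/2.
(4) A full measurement returns |1001> with probability 0.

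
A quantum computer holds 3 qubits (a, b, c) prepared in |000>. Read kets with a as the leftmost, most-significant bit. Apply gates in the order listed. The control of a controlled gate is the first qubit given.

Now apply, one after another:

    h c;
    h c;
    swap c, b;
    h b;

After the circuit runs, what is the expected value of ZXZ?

In the final state, ZXZ has expectation 1. Key observation: gates 1-2 undo each other exactly, leaving only the rest of the circuit to track.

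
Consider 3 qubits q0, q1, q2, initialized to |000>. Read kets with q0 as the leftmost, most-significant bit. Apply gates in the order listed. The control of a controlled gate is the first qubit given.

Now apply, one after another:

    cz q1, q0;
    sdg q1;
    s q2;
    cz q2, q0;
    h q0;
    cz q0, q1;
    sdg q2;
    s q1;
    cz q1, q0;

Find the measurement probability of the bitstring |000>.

The probability of measuring |000> is 1/2.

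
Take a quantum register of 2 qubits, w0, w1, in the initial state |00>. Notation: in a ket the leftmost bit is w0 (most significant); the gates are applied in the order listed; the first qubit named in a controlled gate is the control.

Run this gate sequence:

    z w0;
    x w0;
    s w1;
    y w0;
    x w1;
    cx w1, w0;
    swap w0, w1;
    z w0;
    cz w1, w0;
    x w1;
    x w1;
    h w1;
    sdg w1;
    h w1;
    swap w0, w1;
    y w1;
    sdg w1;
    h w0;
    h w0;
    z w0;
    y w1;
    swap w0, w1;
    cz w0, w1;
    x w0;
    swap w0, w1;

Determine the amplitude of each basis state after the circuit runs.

After the circuit, the state carries amplitude 1/2 - I/2 on |00>, 0 on |01>, -1/2 - I/2 on |10>, 0 on |11>.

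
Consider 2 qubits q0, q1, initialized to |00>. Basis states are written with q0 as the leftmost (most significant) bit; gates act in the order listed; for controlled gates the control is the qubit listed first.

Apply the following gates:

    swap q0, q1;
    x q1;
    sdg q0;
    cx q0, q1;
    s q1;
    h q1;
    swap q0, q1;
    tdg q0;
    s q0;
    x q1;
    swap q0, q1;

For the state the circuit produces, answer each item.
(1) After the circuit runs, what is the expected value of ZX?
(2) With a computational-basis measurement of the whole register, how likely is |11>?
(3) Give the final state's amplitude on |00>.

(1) In the final state, ZX has expectation sqrt(2)/2.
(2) The probability of measuring |11> is 1/2.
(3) |00> carries amplitude 0 in the final state.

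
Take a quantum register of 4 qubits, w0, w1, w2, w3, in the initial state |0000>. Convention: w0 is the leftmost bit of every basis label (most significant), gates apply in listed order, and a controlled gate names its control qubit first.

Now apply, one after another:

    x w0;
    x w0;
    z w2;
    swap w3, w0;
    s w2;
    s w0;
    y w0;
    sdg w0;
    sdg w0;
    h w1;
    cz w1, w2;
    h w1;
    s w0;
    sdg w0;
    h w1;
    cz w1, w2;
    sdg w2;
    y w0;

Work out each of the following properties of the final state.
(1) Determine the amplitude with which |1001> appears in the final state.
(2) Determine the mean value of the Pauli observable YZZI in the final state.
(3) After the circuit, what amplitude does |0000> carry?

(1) |1001> carries amplitude 0 in the final state.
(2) The expectation value of YZZI is 0.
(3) The amplitude on |0000> is -sqrt(2)/2.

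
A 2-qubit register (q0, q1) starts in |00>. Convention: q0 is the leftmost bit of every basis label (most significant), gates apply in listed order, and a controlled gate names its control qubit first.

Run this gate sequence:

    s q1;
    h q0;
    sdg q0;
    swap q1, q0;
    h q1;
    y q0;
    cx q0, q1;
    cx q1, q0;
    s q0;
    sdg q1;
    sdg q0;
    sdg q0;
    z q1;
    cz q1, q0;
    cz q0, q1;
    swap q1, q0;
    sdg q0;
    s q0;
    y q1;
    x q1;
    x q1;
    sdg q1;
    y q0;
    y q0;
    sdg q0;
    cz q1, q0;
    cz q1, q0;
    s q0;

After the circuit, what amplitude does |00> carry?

The final state's coefficient on |00> equals 1/2 - I/2. Key observation: gates 25-28 undo each other exactly, leaving only the rest of the circuit to track.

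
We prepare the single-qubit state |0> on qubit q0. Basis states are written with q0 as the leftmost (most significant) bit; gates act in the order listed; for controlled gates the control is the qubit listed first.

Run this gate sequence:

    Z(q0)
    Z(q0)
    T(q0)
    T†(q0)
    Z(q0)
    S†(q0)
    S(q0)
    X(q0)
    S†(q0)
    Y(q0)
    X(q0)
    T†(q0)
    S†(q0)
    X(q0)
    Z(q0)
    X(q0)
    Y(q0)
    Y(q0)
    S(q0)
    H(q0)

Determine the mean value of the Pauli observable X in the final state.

The expectation value of X is -1.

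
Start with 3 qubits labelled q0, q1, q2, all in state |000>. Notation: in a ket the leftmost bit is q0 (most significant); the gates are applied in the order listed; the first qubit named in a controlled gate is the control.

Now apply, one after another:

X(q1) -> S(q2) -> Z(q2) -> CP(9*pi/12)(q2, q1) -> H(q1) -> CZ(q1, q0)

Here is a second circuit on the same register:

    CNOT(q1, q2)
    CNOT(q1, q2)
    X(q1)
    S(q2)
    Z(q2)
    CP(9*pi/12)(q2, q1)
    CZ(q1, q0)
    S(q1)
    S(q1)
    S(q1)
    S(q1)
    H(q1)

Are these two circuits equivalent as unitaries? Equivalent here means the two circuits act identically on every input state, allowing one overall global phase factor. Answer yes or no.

No, they are not equivalent — no single phase factor reconciles the two unitaries.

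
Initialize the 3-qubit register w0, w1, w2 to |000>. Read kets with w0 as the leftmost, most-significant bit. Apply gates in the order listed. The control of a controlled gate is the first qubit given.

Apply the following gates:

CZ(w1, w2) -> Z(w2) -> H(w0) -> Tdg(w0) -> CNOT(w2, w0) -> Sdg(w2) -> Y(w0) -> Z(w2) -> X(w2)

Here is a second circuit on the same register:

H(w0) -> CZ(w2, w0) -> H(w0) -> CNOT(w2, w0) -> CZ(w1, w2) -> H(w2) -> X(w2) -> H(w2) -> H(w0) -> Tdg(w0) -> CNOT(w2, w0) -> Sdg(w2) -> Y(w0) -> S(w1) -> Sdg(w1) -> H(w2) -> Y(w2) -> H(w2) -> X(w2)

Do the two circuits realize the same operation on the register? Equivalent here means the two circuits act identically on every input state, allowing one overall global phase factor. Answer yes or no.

No, they are not equivalent — no single phase factor reconciles the two unitaries.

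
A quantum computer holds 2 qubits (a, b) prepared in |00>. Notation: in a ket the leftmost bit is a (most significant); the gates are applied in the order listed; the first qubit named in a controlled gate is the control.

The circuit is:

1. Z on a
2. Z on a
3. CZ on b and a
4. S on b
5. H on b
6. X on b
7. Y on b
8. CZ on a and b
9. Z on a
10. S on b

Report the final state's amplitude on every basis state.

The final amplitudes are -sqrt(2)*I/2 on |00>, -sqrt(2)/2 on |01>, 0 on |10>, 0 on |11>.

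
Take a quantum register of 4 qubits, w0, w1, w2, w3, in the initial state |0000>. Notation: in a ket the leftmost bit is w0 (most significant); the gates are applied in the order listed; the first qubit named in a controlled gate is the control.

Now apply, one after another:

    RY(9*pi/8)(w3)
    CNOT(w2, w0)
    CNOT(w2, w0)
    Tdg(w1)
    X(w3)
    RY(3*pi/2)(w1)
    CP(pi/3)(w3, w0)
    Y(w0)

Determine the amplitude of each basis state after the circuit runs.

After the circuit, the state carries amplitude -sqrt(2)*I*cos(pi/16)/2 on |1000>, sqrt(2)*I*sin(pi/16)/2 on |1001>, sqrt(2)*I*cos(pi/16)/2 on |1100>, -sqrt(2)*I*sin(pi/16)/2 on |1101>, and 0 on every other basis state. Key observation: steps 2-3 multiply out to the identity, so the circuit reduces to the remaining gates.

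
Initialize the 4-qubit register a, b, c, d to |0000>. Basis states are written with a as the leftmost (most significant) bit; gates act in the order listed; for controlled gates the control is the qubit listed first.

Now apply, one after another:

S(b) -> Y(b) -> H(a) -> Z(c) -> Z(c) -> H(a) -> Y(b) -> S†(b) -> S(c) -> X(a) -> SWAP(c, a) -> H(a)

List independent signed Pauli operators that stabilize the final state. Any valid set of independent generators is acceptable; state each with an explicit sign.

The stabilizer group can be generated by +XIII, +IZII, -IIZI, +IIIZ, among other valid generating sets. Key observation: gates 1-8 undo each other exactly, leaving only the rest of the circuit to track.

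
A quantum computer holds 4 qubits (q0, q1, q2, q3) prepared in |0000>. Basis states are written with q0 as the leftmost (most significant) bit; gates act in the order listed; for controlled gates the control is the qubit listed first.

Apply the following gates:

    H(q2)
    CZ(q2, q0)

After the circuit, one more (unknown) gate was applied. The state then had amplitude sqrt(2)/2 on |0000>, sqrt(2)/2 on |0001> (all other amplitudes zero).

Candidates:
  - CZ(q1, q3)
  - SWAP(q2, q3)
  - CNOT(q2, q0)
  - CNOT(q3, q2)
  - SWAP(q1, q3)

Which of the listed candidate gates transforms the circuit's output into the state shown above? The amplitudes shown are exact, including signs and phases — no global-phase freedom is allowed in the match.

It was SWAP(q2, q3) that produced the state shown.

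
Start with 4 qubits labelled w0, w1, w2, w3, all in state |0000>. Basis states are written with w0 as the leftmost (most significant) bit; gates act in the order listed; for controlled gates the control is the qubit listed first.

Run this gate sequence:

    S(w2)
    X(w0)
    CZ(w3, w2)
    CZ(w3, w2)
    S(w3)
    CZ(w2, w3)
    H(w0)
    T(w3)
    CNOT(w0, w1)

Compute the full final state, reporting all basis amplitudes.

After the circuit, the state carries amplitude sqrt(2)/2 on |0000>, -sqrt(2)/2 on |1100>, and 0 on every other basis state. Key observation: the block from step 3 through step 4 cancels to the identity and can be dropped.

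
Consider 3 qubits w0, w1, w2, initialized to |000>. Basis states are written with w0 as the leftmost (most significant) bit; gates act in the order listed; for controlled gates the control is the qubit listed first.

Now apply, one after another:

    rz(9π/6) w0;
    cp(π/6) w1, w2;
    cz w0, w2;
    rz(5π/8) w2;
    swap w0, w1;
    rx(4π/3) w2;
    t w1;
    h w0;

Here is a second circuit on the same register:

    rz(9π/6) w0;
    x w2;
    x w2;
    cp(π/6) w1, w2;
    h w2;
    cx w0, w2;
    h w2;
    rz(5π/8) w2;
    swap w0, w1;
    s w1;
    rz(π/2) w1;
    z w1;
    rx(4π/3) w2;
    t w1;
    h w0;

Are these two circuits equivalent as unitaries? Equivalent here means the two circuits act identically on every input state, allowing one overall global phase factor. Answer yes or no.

Yes: on every input state the two circuits agree up to one overall phase factor.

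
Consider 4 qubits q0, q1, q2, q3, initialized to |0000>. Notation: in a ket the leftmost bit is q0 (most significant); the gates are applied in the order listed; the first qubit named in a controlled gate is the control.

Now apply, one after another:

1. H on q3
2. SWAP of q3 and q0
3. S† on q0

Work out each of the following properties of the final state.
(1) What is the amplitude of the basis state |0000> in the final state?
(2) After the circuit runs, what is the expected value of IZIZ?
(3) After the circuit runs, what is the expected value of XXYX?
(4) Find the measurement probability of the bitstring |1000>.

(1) The amplitude on |0000> is sqrt(2)/2.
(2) The expectation value of IZIZ is 1.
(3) In the final state, XXYX has expectation 0.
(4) A full measurement returns |1000> with probability 1/2.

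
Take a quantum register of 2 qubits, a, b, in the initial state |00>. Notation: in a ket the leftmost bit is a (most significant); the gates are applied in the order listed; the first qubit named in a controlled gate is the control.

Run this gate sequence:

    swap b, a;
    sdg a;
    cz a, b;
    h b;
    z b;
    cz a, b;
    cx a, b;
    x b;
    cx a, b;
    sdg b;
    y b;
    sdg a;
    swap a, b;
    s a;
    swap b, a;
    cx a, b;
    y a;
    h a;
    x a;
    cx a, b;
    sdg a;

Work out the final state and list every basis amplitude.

After the circuit, the state carries amplitude I/2 on |00>, -I/2 on |01>, 1/2 on |10>, -1/2 on |11>.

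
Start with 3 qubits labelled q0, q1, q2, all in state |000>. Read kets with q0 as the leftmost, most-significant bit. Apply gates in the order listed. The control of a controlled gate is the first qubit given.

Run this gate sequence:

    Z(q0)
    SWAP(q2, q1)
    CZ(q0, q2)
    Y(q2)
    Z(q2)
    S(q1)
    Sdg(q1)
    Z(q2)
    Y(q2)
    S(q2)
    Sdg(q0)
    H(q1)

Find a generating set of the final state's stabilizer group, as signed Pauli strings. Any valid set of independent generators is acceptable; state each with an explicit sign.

One valid set of independent stabilizer generators is +IXI, +ZII, +IIZ (any independent generating set of the same group is equally correct). Key observation: the block from step 4 through step 9 cancels to the identity and can be dropped.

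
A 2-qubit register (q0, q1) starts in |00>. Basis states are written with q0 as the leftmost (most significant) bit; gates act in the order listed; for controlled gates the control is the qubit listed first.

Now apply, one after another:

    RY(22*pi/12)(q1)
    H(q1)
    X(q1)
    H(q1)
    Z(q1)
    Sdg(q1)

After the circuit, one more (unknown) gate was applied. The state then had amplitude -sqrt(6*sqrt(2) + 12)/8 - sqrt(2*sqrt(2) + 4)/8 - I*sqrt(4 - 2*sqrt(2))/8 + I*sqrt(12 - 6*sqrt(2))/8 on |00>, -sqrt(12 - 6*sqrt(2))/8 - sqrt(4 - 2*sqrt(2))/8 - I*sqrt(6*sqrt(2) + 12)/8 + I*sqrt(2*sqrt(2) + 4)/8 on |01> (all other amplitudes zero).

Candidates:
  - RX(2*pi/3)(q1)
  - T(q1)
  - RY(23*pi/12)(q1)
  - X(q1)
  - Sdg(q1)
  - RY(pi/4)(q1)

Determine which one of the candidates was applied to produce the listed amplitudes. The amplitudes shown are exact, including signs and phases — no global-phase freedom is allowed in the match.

The unique candidate consistent with the amplitudes is RY(pi/4)(q1).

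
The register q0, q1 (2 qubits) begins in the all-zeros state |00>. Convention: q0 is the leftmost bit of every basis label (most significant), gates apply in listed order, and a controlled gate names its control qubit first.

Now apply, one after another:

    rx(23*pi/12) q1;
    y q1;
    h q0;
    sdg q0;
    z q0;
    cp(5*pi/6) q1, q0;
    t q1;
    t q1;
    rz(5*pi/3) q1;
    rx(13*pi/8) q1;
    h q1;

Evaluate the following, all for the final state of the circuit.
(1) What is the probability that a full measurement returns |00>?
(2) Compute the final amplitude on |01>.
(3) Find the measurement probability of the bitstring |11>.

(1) The probability of measuring |00> is sin(3*pi/16)**2/4 + cos(3*pi/16)**2/4 - sqrt(6)*exp(I*pi/3)*cos(3*pi/16)**2/32 + sqrt(1/2 - sqrt(2)/4)*sqrt(sqrt(2)/4 + 1/2)*exp(-I*pi/3)*cos(3*pi/16)**2/8 - sqrt(6)*exp(I*pi/3)*sin(3*pi/16)**2/32 + sqrt(1/2 - sqrt(2)/4)*sqrt(sqrt(2)/4 + 1/2)*exp(-I*pi/3)*sin(3*pi/16)**2/8 + sqrt(1/2 - sqrt(2)/4)*sqrt(sqrt(2)/4 + 1/2)*exp(I*pi/3)*sin(3*pi/16)**2/8 - sqrt(6)*exp(-I*pi/3)*sin(3*pi/16)**2/32 + sqrt(1/2 - sqrt(2)/4)*sqrt(sqrt(2)/4 + 1/2)*exp(I*pi/3)*cos(3*pi/16)**2/8 - sqrt(6)*exp(-I*pi/3)*cos(3*pi/16)**2/32.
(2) The final state's coefficient on |01> equals sqrt(sqrt(2)/4 + 1/2)*exp(-5*I*pi/6)*cos(3*pi/16)/4 + sqrt(3)*I*sqrt(1/2 - sqrt(2)/4)*exp(-5*I*pi/6)*sin(3*pi/16)/4 + sqrt(1/2 - sqrt(2)/4)*exp(5*I*pi/6)*cos(3*pi/16)/4 - I*sqrt(1/2 - sqrt(2)/4)*exp(5*I*pi/6)*sin(3*pi/16)/4 - sqrt(3)*sqrt(1/2 - sqrt(2)/4)*exp(-5*I*pi/6)*cos(3*pi/16)/4 - I*sqrt(sqrt(2)/4 + 1/2)*exp(-5*I*pi/6)*sin(3*pi/16)/4 + sqrt(3)*sqrt(sqrt(2)/4 + 1/2)*exp(5*I*pi/6)*cos(3*pi/16)/4 - sqrt(3)*I*sqrt(sqrt(2)/4 + 1/2)*exp(5*I*pi/6)*sin(3*pi/16)/4.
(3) A full measurement returns |11> with probability 1/4.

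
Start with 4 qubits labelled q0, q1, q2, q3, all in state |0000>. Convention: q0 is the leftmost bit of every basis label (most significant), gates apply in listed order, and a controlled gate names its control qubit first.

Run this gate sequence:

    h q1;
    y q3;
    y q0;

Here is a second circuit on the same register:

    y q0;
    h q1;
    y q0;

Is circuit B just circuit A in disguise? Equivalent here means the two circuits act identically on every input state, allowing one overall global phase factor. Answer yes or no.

No — the two circuits implement different unitaries, even allowing a global phase.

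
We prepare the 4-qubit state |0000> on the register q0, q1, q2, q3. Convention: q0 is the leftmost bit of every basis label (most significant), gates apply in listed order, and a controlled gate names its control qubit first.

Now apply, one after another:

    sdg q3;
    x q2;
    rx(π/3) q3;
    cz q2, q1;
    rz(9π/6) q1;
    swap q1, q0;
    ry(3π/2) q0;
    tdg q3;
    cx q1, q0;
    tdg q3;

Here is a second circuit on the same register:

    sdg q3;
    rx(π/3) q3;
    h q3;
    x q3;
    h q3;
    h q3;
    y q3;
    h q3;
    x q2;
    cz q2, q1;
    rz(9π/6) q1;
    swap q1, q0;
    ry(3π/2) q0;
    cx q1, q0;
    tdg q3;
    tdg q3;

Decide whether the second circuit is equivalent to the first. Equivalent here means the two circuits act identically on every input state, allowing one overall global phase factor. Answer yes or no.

No, they are not equivalent — no single phase factor reconciles the two unitaries.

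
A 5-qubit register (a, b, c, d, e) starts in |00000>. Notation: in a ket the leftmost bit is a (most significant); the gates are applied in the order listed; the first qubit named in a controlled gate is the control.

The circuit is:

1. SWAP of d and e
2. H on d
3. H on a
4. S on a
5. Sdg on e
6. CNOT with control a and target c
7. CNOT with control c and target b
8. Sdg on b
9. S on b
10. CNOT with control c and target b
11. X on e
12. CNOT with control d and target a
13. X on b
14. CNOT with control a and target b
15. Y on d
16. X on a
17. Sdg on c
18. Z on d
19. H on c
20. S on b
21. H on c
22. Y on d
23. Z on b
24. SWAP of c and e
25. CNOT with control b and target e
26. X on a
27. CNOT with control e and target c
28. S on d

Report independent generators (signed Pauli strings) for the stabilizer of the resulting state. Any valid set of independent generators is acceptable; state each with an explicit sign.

The final state is stabilized by the group generated by -XYIII, +IIXXY, -ZZIII, -IIZIZ, -IIIZZ; other independent generating sets are equally valid.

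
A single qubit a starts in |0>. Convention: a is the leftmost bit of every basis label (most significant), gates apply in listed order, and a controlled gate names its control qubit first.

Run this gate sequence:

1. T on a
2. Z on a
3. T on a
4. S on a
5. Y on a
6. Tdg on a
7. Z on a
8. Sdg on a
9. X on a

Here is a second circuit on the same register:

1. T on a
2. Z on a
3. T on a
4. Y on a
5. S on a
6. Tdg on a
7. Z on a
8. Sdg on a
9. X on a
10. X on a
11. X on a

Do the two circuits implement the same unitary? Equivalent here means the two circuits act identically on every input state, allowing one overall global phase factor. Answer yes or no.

No — the two circuits implement different unitaries, even allowing a global phase.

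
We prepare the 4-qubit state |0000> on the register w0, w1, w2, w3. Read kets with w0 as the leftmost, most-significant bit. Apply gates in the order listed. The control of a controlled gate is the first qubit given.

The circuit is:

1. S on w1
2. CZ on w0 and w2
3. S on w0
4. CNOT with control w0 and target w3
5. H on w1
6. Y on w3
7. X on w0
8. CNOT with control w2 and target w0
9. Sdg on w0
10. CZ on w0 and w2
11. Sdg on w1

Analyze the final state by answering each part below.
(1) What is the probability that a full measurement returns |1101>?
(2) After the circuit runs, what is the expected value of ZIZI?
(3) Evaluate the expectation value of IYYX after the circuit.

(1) A full measurement returns |1101> with probability 1/2.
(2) In the final state, ZIZI has expectation -1.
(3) The observable IYYX averages to 0.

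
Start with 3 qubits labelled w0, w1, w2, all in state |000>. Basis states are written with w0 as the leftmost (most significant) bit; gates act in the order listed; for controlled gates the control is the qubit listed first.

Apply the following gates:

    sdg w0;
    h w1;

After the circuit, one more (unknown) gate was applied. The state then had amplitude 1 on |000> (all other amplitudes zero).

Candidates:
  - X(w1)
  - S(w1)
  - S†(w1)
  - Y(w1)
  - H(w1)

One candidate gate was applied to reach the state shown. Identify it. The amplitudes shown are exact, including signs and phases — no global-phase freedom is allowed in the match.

It was H(w1) that produced the state shown.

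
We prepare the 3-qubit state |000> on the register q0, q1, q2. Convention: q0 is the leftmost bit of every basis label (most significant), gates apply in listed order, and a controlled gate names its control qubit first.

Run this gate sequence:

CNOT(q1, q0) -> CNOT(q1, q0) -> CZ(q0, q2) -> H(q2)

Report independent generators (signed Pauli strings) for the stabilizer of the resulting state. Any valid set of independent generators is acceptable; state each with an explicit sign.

One valid set of independent stabilizer generators is +IIX, +ZII, +IZI (any independent generating set of the same group is equally correct). Key observation: steps 1-2 multiply out to the identity, so the circuit reduces to the remaining gates.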